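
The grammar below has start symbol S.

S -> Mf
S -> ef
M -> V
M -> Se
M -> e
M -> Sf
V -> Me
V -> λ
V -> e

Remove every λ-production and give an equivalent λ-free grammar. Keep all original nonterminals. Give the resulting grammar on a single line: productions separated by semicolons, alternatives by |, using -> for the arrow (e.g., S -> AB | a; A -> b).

Nullable set: {M, V}.
S -> Mf: M nullable, giving Mf | f.
M -> V: V nullable, giving V.
Drop V -> λ.
V -> Me: M nullable, giving Me | e.
Unchanged (no nullable symbols): S -> ef; M -> Se; M -> Sf; M -> e; V -> e.

S -> f | Mf | ef; M -> V | e | Se | Sf; V -> e | Me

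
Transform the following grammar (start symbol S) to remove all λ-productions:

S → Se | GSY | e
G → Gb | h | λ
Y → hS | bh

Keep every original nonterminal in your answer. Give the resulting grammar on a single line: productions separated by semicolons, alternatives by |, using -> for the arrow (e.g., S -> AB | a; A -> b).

S -> e | SY | Se | GSY; G -> b | h | Gb; Y -> bh | hS

Nullable set: {G}.
S -> GSY: G nullable, giving GSY | SY.
Drop G -> λ.
G -> Gb: G nullable, giving Gb | b.
Unchanged (no nullable symbols): S -> Se; S -> e; G -> h; Y -> bh; Y -> hS.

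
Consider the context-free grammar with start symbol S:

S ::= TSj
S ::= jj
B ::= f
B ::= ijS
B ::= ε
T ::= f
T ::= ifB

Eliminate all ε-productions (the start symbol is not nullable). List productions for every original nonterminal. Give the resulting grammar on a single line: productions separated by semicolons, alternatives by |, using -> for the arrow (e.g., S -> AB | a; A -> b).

S -> jj | TSj; B -> f | ijS; T -> f | if | ifB

Nullable set: {B}.
Drop B -> ε.
T -> ifB: B nullable, giving if | ifB.
Unchanged (no nullable symbols): S -> TSj; S -> jj; B -> f; B -> ijS; T -> f.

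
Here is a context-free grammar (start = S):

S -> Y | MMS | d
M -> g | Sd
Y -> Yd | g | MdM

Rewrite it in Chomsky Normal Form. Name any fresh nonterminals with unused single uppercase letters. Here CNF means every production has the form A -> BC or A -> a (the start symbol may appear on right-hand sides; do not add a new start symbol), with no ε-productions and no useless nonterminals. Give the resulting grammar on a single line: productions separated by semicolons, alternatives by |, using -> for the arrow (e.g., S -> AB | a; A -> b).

No ε-productions.
After unit-elimination: S -> d | g | Yd | MMS | MdM; M -> g | Sd; Y -> g | Yd | MdM.
TERM: introduce A -> d and substitute in every rule of length ≥2.
BIN: S -> MAM becomes S -> MB, B -> AM; S -> MMS becomes S -> MC, C -> MS; Y -> MAM becomes Y -> MD, D -> AM.

S -> d | g | MB | MC | YA; A -> d; B -> AM; C -> MS; D -> AM; M -> g | SA; Y -> g | MD | YA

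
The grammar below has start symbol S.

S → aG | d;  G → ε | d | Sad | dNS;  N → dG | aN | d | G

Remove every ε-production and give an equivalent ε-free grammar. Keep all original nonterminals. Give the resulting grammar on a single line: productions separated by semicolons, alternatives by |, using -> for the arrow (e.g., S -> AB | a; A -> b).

S -> a | d | aG; G -> d | dS | Sad | dNS; N -> G | a | d | aN | dG

Nullable set: {G, N}.
S -> aG: G nullable, giving a | aG.
Drop G -> ε.
G -> dNS: N nullable, giving dNS | dS.
N -> G: G nullable, giving G.
N -> aN: N nullable, giving a | aN.
N -> dG: G nullable, giving d | dG.
Unchanged (no nullable symbols): S -> d; G -> Sad; G -> d; N -> d.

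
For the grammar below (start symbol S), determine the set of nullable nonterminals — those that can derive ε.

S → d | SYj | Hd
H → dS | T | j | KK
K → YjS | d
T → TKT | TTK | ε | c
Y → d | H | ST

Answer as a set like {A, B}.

Directly nullable (have an ε-rule): {T}.
H is nullable via H -> T (every symbol on the right is already known nullable).
Y is nullable via Y -> H (every symbol on the right is already known nullable).
Not nullable: K, S — each has a terminal in every rule's right-hand side or depends on a non-nullable symbol.

{H, T, Y}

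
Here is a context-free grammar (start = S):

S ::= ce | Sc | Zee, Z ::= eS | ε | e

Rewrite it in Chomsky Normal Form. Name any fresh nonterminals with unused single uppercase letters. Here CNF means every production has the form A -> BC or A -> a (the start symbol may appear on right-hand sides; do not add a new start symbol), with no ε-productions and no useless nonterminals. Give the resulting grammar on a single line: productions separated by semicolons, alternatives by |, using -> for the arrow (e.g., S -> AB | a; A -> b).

Nullable: {Z}; after ε-elimination: S -> Sc | ce | ee | Zee; Z -> e | eS.
No unit productions to eliminate.
TERM: introduce A -> c, B -> e and substitute in every rule of length ≥2.
BIN: S -> ZBB becomes S -> ZC, C -> BB.

S -> AB | BB | SA | ZC; A -> c; B -> e; C -> BB; Z -> e | BS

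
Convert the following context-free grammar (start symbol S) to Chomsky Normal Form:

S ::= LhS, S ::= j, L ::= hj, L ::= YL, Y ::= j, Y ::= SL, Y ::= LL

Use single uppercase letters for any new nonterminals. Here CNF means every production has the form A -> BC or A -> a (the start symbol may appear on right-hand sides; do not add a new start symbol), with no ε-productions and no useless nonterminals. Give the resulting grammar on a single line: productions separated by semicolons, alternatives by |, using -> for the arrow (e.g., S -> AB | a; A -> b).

No ε-productions.
No unit productions to eliminate.
TERM: introduce A -> h, B -> j and substitute in every rule of length ≥2.
BIN: S -> LAS becomes S -> LC, C -> AS.

S -> j | LC; A -> h; B -> j; C -> AS; L -> AB | YL; Y -> j | LL | SL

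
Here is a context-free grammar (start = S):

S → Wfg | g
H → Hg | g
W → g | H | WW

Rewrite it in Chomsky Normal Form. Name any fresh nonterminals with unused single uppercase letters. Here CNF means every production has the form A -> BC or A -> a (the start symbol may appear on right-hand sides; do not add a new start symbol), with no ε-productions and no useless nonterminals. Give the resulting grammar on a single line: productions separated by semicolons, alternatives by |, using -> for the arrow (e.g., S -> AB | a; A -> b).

No ε-productions.
After unit-elimination: S -> g | Wfg; H -> g | Hg; W -> g | Hg | WW.
TERM: introduce B -> f, A -> g and substitute in every rule of length ≥2.
BIN: S -> WBA becomes S -> WC, C -> BA.

S -> g | WC; A -> g; B -> f; C -> BA; H -> g | HA; W -> g | HA | WW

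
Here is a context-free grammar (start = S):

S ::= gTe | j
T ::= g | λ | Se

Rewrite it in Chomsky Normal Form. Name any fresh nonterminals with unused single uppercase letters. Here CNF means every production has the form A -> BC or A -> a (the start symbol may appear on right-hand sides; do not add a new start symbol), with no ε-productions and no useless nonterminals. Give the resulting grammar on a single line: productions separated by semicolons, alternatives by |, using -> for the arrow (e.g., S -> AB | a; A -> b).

S -> j | AB | AC; A -> g; B -> e; C -> TB; T -> g | SB

Nullable: {T}; after ε-elimination: S -> j | ge | gTe; T -> g | Se.
No unit productions to eliminate.
TERM: introduce B -> e, A -> g and substitute in every rule of length ≥2.
BIN: S -> ATB becomes S -> AC, C -> TB.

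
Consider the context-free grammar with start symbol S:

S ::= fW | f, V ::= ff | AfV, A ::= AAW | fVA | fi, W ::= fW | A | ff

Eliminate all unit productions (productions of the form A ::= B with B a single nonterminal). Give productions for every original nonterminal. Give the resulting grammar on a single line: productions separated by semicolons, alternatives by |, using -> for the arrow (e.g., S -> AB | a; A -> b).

S -> f | fW; A -> fi | AAW | fVA; V -> ff | AfV; W -> fW | ff | fi | AAW | fVA

Unit productions: W->A.
Unit pairs (A ⇒* B via units): (W,A).
S: inherits non-unit rules of {S} → f | fW.
A: inherits non-unit rules of {A} → AAW | fVA | fi.
V: inherits non-unit rules of {V} → AfV | ff.
W: inherits non-unit rules of {A, W} → AAW | fVA | fW | ff | fi.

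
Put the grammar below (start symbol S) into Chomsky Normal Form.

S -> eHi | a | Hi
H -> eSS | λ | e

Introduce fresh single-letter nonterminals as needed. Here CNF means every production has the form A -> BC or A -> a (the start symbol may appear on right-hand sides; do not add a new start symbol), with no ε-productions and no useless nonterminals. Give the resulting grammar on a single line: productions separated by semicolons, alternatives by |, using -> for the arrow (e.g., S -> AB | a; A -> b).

Nullable: {H}; after ε-elimination: S -> a | i | Hi | ei | eHi; H -> e | eSS.
No unit productions to eliminate.
TERM: introduce A -> e, B -> i and substitute in every rule of length ≥2.
BIN: H -> ASS becomes H -> AC, C -> SS; S -> AHB becomes S -> AD, D -> HB.

S -> a | i | AB | AD | HB; A -> e; B -> i; C -> SS; D -> HB; H -> e | AC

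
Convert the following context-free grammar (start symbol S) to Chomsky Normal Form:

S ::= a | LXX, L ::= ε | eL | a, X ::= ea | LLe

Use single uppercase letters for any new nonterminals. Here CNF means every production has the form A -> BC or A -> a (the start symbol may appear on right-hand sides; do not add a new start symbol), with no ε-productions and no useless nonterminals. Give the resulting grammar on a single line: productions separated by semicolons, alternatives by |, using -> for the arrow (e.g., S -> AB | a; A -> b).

Nullable: {L}; after ε-elimination: S -> a | XX | LXX; L -> a | e | eL; X -> e | Le | ea | LLe.
No unit productions to eliminate.
TERM: introduce B -> a, A -> e and substitute in every rule of length ≥2.
BIN: S -> LXX becomes S -> LC, C -> XX; X -> LLA becomes X -> LD, D -> LA.

S -> a | LC | XX; A -> e; B -> a; C -> XX; D -> LA; L -> a | e | AL; X -> e | AB | LA | LD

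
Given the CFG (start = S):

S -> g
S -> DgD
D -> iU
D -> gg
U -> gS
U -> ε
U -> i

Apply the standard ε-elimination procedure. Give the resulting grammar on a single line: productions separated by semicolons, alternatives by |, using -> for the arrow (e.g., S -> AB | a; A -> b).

S -> g | DgD; D -> i | gg | iU; U -> i | gS

Nullable set: {U}.
D -> iU: U nullable, giving i | iU.
Drop U -> ε.
Unchanged (no nullable symbols): S -> DgD; S -> g; D -> gg; U -> gS; U -> i.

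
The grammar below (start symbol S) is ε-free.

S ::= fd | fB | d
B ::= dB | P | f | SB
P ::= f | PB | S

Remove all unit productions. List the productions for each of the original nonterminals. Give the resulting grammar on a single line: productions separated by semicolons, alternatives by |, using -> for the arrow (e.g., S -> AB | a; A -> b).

Unit productions: B->P, P->S.
Unit pairs (A ⇒* B via units): (B,P), (B,S), (P,S).
S: inherits non-unit rules of {S} → d | fB | fd.
B: inherits non-unit rules of {B, P, S} → PB | SB | d | dB | f | fB | fd.
P: inherits non-unit rules of {P, S} → PB | d | f | fB | fd.

S -> d | fB | fd; B -> d | f | PB | SB | dB | fB | fd; P -> d | f | PB | fB | fd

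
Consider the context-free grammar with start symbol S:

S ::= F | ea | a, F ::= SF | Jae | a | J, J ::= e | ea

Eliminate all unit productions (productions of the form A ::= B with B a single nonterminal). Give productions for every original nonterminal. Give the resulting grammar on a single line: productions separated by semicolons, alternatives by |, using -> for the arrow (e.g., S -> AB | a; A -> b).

S -> a | e | SF | ea | Jae; F -> a | e | SF | ea | Jae; J -> e | ea

Unit productions: F->J, S->F.
Unit pairs (A ⇒* B via units): (F,J), (S,F), (S,J).
S: inherits non-unit rules of {F, J, S} → Jae | SF | a | e | ea.
F: inherits non-unit rules of {F, J} → Jae | SF | a | e | ea.
J: inherits non-unit rules of {J} → e | ea.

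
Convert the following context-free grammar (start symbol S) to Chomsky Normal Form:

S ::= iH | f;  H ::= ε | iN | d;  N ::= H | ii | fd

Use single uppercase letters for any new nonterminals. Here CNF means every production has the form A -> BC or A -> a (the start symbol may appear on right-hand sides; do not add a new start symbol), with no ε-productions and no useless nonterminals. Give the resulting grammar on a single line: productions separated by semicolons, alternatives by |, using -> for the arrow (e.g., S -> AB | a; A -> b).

Nullable: {H, N}; after ε-elimination: S -> f | i | iH; H -> d | i | iN; N -> H | fd | ii.
After unit-elimination: S -> f | i | iH; H -> d | i | iN; N -> d | i | fd | iN | ii.
TERM: introduce C -> d, B -> f, A -> i and substitute in every rule of length ≥2.

S -> f | i | AH; A -> i; B -> f; C -> d; H -> d | i | AN; N -> d | i | AA | AN | BC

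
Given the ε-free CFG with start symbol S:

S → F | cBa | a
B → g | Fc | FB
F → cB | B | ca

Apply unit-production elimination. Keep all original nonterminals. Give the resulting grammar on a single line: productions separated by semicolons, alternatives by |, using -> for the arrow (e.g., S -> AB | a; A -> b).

S -> a | g | FB | Fc | cB | ca | cBa; B -> g | FB | Fc; F -> g | FB | Fc | cB | ca

Unit productions: F->B, S->F.
Unit pairs (A ⇒* B via units): (F,B), (S,B), (S,F).
S: inherits non-unit rules of {B, F, S} → FB | Fc | a | cB | cBa | ca | g.
B: inherits non-unit rules of {B} → FB | Fc | g.
F: inherits non-unit rules of {B, F} → FB | Fc | cB | ca | g.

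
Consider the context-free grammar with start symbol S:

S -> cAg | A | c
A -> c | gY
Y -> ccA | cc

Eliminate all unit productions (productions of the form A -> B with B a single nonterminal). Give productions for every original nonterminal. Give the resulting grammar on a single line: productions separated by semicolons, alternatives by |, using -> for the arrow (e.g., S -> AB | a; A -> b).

Unit productions: S->A.
Unit pairs (A ⇒* B via units): (S,A).
S: inherits non-unit rules of {A, S} → c | cAg | gY.
A: inherits non-unit rules of {A} → c | gY.
Y: inherits non-unit rules of {Y} → cc | ccA.

S -> c | gY | cAg; A -> c | gY; Y -> cc | ccA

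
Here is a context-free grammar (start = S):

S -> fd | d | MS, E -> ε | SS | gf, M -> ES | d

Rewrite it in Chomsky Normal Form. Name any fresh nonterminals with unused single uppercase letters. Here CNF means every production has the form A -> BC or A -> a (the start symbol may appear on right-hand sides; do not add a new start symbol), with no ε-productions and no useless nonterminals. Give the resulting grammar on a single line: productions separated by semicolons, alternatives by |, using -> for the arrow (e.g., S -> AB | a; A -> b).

S -> d | BC | MS; A -> g; B -> f; C -> d; E -> AB | SS; M -> d | BC | ES | MS

Nullable: {E}; after ε-elimination: S -> d | MS | fd; E -> SS | gf; M -> S | d | ES.
After unit-elimination: S -> d | MS | fd; E -> SS | gf; M -> d | ES | MS | fd.
TERM: introduce C -> d, B -> f, A -> g and substitute in every rule of length ≥2.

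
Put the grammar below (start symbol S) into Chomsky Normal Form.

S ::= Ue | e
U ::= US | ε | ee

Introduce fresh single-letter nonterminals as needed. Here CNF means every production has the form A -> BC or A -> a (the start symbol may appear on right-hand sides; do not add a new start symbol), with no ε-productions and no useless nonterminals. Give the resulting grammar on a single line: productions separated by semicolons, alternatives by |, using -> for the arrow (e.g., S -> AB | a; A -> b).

Nullable: {U}; after ε-elimination: S -> e | Ue; U -> S | US | ee.
After unit-elimination: S -> e | Ue; U -> e | US | Ue | ee.
TERM: introduce A -> e and substitute in every rule of length ≥2.

S -> e | UA; A -> e; U -> e | AA | UA | US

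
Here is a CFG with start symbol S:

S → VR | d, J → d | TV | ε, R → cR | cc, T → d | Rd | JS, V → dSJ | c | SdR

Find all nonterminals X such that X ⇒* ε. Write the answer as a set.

Directly nullable (have an ε-rule): {J}.
Not nullable: R, S, T, V — each has a terminal in every rule's right-hand side or depends on a non-nullable symbol.

{J}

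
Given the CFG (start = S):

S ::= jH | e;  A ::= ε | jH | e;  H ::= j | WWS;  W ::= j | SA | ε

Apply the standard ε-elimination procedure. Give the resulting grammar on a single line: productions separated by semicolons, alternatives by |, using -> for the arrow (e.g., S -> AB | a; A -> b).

S -> e | jH; A -> e | jH; H -> S | j | WS | WWS; W -> S | j | SA

Nullable set: {A, W}.
Drop A -> ε.
H -> WWS: W, W nullable, giving S | WS | WWS.
Drop W -> ε.
W -> SA: A nullable, giving S | SA.
Unchanged (no nullable symbols): S -> e; S -> jH; A -> e; A -> jH; H -> j; W -> j.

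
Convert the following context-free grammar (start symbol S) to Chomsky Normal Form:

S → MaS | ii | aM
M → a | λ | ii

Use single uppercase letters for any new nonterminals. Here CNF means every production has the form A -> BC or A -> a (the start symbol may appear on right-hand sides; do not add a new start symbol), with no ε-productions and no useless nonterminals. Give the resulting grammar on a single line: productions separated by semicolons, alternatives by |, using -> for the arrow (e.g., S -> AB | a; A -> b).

S -> a | AA | BM | BS | MC; A -> i; B -> a; C -> BS; M -> a | AA

Nullable: {M}; after ε-elimination: S -> a | aM | aS | ii | MaS; M -> a | ii.
No unit productions to eliminate.
TERM: introduce B -> a, A -> i and substitute in every rule of length ≥2.
BIN: S -> MBS becomes S -> MC, C -> BS.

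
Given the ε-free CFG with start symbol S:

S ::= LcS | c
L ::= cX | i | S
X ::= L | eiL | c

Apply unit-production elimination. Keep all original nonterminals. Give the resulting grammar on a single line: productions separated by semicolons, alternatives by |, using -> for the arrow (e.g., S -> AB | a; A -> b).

S -> c | LcS; L -> c | i | cX | LcS; X -> c | i | cX | LcS | eiL

Unit productions: L->S, X->L.
Unit pairs (A ⇒* B via units): (L,S), (X,L), (X,S).
S: inherits non-unit rules of {S} → LcS | c.
L: inherits non-unit rules of {L, S} → LcS | c | cX | i.
X: inherits non-unit rules of {L, S, X} → LcS | c | cX | eiL | i.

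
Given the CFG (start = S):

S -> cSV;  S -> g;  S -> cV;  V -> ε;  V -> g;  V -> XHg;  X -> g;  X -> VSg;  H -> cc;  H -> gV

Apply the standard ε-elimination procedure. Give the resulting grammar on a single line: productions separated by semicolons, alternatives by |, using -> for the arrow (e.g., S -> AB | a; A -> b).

Nullable set: {V}.
S -> cSV: V nullable, giving cS | cSV.
S -> cV: V nullable, giving c | cV.
H -> gV: V nullable, giving g | gV.
Drop V -> ε.
X -> VSg: V nullable, giving Sg | VSg.
Unchanged (no nullable symbols): S -> g; H -> cc; V -> XHg; V -> g; X -> g.

S -> c | g | cS | cV | cSV; H -> g | cc | gV; V -> g | XHg; X -> g | Sg | VSg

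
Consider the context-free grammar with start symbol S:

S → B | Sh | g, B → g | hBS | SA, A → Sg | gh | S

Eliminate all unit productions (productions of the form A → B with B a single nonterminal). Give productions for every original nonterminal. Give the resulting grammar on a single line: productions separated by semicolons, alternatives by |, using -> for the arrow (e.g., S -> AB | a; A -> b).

Unit productions: A->S, S->B.
Unit pairs (A ⇒* B via units): (A,B), (A,S), (S,B).
S: inherits non-unit rules of {B, S} → SA | Sh | g | hBS.
A: inherits non-unit rules of {A, B, S} → SA | Sg | Sh | g | gh | hBS.
B: inherits non-unit rules of {B} → SA | g | hBS.

S -> g | SA | Sh | hBS; A -> g | SA | Sg | Sh | gh | hBS; B -> g | SA | hBS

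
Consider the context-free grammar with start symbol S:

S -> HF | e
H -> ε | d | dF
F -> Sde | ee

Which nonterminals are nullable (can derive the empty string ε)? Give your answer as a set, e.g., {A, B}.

{H}

Directly nullable (have an ε-rule): {H}.
Not nullable: F, S — each has a terminal in every rule's right-hand side or depends on a non-nullable symbol.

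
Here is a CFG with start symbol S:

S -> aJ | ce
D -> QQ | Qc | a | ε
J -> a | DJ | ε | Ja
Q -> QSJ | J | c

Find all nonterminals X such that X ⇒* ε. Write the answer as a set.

Directly nullable (have an ε-rule): {D, J}.
Q is nullable via Q -> J (every symbol on the right is already known nullable).
Not nullable: S — each has a terminal in every rule's right-hand side or depends on a non-nullable symbol.

{D, J, Q}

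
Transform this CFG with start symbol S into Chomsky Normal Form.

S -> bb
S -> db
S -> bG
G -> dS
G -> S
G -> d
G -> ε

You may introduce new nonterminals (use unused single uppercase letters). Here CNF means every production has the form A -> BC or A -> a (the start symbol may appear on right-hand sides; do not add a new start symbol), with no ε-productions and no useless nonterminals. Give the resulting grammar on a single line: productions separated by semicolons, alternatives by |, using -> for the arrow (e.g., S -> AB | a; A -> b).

Nullable: {G}; after ε-elimination: S -> b | bG | bb | db; G -> S | d | dS.
After unit-elimination: S -> b | bG | bb | db; G -> b | d | bG | bb | dS | db.
TERM: introduce A -> b, B -> d and substitute in every rule of length ≥2.

S -> b | AA | AG | BA; A -> b; B -> d; G -> b | d | AA | AG | BA | BS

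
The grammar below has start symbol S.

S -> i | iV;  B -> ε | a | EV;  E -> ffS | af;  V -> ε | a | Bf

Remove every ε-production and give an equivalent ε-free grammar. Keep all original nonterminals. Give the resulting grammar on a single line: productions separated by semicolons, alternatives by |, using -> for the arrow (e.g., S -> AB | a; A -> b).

Nullable set: {B, V}.
S -> iV: V nullable, giving i | iV.
Drop B -> ε.
B -> EV: V nullable, giving E | EV.
Drop V -> ε.
V -> Bf: B nullable, giving Bf | f.
Unchanged (no nullable symbols): S -> i; B -> a; E -> af; E -> ffS; V -> a.

S -> i | iV; B -> E | a | EV; E -> af | ffS; V -> a | f | Bf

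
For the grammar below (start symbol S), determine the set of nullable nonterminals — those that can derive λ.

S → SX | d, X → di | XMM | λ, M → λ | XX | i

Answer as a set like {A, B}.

Directly nullable (have an ε-rule): {M, X}.
Not nullable: S — each has a terminal in every rule's right-hand side or depends on a non-nullable symbol.

{M, X}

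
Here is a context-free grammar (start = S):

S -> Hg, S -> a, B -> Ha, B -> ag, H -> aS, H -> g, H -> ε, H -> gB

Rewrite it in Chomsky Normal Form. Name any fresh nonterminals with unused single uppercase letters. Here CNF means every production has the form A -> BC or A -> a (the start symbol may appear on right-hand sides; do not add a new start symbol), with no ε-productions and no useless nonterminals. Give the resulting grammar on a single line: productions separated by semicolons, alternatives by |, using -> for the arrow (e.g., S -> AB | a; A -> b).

S -> a | g | HC; A -> a; B -> a | AC | HA; C -> g; H -> g | AS | CB

Nullable: {H}; after ε-elimination: S -> a | g | Hg; B -> a | Ha | ag; H -> g | aS | gB.
No unit productions to eliminate.
TERM: introduce A -> a, C -> g and substitute in every rule of length ≥2.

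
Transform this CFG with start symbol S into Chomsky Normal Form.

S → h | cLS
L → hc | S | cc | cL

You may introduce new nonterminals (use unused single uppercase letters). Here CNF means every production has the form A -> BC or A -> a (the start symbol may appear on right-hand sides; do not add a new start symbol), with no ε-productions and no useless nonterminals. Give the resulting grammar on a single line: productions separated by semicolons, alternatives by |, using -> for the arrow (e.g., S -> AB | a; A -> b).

No ε-productions.
After unit-elimination: S -> h | cLS; L -> h | cL | cc | hc | cLS.
TERM: introduce A -> c, B -> h and substitute in every rule of length ≥2.
BIN: L -> ALS becomes L -> AC, C -> LS; S -> ALS becomes S -> AD, D -> LS.

S -> h | AD; A -> c; B -> h; C -> LS; D -> LS; L -> h | AA | AC | AL | BA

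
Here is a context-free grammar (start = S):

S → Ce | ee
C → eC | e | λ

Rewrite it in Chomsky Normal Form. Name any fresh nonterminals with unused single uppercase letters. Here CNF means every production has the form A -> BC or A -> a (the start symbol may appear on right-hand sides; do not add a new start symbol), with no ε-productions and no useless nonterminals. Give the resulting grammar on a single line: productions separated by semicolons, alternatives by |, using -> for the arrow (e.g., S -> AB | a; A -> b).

S -> e | AA | CA; A -> e; C -> e | AC

Nullable: {C}; after ε-elimination: S -> e | Ce | ee; C -> e | eC.
No unit productions to eliminate.
TERM: introduce A -> e and substitute in every rule of length ≥2.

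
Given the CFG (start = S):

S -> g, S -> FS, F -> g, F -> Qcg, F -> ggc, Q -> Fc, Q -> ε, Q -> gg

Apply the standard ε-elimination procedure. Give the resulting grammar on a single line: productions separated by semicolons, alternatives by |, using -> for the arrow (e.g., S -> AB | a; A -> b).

Nullable set: {Q}.
F -> Qcg: Q nullable, giving Qcg | cg.
Drop Q -> ε.
Unchanged (no nullable symbols): S -> FS; S -> g; F -> g; F -> ggc; Q -> Fc; Q -> gg.

S -> g | FS; F -> g | cg | Qcg | ggc; Q -> Fc | gg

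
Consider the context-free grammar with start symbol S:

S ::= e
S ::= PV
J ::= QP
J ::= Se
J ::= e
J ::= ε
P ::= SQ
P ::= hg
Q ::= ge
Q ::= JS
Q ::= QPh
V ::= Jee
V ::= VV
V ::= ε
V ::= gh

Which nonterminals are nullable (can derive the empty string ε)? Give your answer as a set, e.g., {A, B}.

Directly nullable (have an ε-rule): {J, V}.
Not nullable: P, Q, S — each has a terminal in every rule's right-hand side or depends on a non-nullable symbol.

{J, V}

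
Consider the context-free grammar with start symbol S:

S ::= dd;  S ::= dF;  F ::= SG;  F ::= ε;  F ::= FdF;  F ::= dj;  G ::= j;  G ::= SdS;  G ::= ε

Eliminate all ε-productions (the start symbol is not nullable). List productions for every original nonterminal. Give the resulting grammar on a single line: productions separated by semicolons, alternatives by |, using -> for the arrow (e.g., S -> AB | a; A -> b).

S -> d | dF | dd; F -> S | d | Fd | SG | dF | dj | FdF; G -> j | SdS

Nullable set: {F, G}.
S -> dF: F nullable, giving d | dF.
Drop F -> ε.
F -> FdF: F, F nullable, giving Fd | FdF | d | dF.
F -> SG: G nullable, giving S | SG.
Drop G -> ε.
Unchanged (no nullable symbols): S -> dd; F -> dj; G -> SdS; G -> j.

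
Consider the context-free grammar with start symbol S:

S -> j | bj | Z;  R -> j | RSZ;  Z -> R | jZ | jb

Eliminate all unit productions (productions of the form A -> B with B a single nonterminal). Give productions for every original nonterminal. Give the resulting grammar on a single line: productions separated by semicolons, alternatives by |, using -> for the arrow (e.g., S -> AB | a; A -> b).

S -> j | bj | jZ | jb | RSZ; R -> j | RSZ; Z -> j | jZ | jb | RSZ

Unit productions: S->Z, Z->R.
Unit pairs (A ⇒* B via units): (S,R), (S,Z), (Z,R).
S: inherits non-unit rules of {R, S, Z} → RSZ | bj | j | jZ | jb.
R: inherits non-unit rules of {R} → RSZ | j.
Z: inherits non-unit rules of {R, Z} → RSZ | j | jZ | jb.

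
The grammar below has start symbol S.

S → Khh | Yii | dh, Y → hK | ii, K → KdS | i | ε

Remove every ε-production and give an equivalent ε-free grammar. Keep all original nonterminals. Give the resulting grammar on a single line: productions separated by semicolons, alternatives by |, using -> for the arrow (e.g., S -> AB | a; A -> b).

S -> dh | hh | Khh | Yii; K -> i | dS | KdS; Y -> h | hK | ii

Nullable set: {K}.
S -> Khh: K nullable, giving Khh | hh.
Drop K -> ε.
K -> KdS: K nullable, giving KdS | dS.
Y -> hK: K nullable, giving h | hK.
Unchanged (no nullable symbols): S -> Yii; S -> dh; K -> i; Y -> ii.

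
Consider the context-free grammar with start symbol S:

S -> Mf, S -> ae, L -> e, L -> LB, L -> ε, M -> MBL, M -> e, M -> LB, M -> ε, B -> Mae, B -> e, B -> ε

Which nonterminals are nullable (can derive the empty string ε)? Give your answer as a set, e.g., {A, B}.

{B, L, M}

Directly nullable (have an ε-rule): {B, L, M}.
Not nullable: S — each has a terminal in every rule's right-hand side or depends on a non-nullable symbol.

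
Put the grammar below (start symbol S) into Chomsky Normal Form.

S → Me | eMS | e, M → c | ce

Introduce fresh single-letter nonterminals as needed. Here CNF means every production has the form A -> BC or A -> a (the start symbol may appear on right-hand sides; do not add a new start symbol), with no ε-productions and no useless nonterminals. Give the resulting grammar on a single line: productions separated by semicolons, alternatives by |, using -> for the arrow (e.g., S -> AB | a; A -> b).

S -> e | BC | MB; A -> c; B -> e; C -> MS; M -> c | AB

No ε-productions.
No unit productions to eliminate.
TERM: introduce A -> c, B -> e and substitute in every rule of length ≥2.
BIN: S -> BMS becomes S -> BC, C -> MS.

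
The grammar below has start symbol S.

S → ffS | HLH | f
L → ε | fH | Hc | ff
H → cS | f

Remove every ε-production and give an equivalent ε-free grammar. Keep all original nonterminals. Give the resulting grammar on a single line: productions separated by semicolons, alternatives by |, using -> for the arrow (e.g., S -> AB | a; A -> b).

S -> f | HH | HLH | ffS; H -> f | cS; L -> Hc | fH | ff

Nullable set: {L}.
S -> HLH: L nullable, giving HH | HLH.
Drop L -> ε.
Unchanged (no nullable symbols): S -> f; S -> ffS; H -> cS; H -> f; L -> Hc; L -> fH; L -> ff.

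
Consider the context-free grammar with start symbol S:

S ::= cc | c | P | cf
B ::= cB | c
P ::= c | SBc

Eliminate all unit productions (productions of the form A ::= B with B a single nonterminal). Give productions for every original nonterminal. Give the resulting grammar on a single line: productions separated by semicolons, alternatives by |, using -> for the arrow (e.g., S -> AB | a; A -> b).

Unit productions: S->P.
Unit pairs (A ⇒* B via units): (S,P).
S: inherits non-unit rules of {P, S} → SBc | c | cc | cf.
B: inherits non-unit rules of {B} → c | cB.
P: inherits non-unit rules of {P} → SBc | c.

S -> c | cc | cf | SBc; B -> c | cB; P -> c | SBc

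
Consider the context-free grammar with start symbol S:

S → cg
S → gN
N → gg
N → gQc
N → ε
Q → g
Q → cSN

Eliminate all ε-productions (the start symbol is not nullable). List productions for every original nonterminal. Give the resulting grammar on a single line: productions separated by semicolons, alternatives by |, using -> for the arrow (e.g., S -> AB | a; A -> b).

S -> g | cg | gN; N -> gg | gQc; Q -> g | cS | cSN

Nullable set: {N}.
S -> gN: N nullable, giving g | gN.
Drop N -> ε.
Q -> cSN: N nullable, giving cS | cSN.
Unchanged (no nullable symbols): S -> cg; N -> gQc; N -> gg; Q -> g.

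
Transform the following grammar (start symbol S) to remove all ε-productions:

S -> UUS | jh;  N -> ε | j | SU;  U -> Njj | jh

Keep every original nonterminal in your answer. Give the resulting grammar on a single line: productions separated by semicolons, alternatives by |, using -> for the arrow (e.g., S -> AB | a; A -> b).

Nullable set: {N}.
Drop N -> ε.
U -> Njj: N nullable, giving Njj | jj.
Unchanged (no nullable symbols): S -> UUS; S -> jh; N -> SU; N -> j; U -> jh.

S -> jh | UUS; N -> j | SU; U -> jh | jj | Njj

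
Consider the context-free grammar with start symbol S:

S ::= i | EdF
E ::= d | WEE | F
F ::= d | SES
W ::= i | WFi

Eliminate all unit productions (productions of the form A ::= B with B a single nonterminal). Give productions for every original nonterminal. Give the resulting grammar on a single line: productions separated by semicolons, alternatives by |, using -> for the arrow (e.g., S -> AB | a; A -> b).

S -> i | EdF; E -> d | SES | WEE; F -> d | SES; W -> i | WFi

Unit productions: E->F.
Unit pairs (A ⇒* B via units): (E,F).
S: inherits non-unit rules of {S} → EdF | i.
E: inherits non-unit rules of {E, F} → SES | WEE | d.
F: inherits non-unit rules of {F} → SES | d.
W: inherits non-unit rules of {W} → WFi | i.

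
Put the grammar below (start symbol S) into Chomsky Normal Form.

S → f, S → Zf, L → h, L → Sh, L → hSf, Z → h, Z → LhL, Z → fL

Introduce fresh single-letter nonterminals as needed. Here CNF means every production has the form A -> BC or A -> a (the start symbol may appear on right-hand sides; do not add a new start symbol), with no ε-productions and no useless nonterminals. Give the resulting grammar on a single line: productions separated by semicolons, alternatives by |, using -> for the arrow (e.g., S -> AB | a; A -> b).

No ε-productions.
No unit productions to eliminate.
TERM: introduce B -> f, A -> h and substitute in every rule of length ≥2.
BIN: L -> ASB becomes L -> AC, C -> SB; Z -> LAL becomes Z -> LD, D -> AL.

S -> f | ZB; A -> h; B -> f; C -> SB; D -> AL; L -> h | AC | SA; Z -> h | BL | LD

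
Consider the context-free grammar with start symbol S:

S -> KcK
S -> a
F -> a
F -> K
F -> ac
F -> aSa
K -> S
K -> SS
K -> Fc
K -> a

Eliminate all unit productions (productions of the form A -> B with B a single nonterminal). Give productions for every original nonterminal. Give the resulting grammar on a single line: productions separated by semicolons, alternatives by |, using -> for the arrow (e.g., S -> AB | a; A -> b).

Unit productions: F->K, K->S.
Unit pairs (A ⇒* B via units): (F,K), (F,S), (K,S).
S: inherits non-unit rules of {S} → KcK | a.
F: inherits non-unit rules of {F, K, S} → Fc | KcK | SS | a | aSa | ac.
K: inherits non-unit rules of {K, S} → Fc | KcK | SS | a.

S -> a | KcK; F -> a | Fc | SS | ac | KcK | aSa; K -> a | Fc | SS | KcK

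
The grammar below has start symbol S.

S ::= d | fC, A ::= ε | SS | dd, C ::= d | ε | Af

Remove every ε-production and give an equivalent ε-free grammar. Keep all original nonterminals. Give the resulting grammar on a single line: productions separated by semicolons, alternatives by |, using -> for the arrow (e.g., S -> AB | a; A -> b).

S -> d | f | fC; A -> SS | dd; C -> d | f | Af

Nullable set: {A, C}.
S -> fC: C nullable, giving f | fC.
Drop A -> ε.
Drop C -> ε.
C -> Af: A nullable, giving Af | f.
Unchanged (no nullable symbols): S -> d; A -> SS; A -> dd; C -> d.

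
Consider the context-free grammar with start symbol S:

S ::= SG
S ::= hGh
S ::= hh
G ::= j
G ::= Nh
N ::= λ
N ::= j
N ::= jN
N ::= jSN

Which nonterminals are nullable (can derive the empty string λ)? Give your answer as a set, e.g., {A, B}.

Directly nullable (have an ε-rule): {N}.
Not nullable: G, S — each has a terminal in every rule's right-hand side or depends on a non-nullable symbol.

{N}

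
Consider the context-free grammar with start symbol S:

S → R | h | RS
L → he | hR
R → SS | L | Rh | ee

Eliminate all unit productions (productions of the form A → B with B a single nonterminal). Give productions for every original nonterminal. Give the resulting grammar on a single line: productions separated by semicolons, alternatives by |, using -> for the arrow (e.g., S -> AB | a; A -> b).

Unit productions: R->L, S->R.
Unit pairs (A ⇒* B via units): (R,L), (S,L), (S,R).
S: inherits non-unit rules of {L, R, S} → RS | Rh | SS | ee | h | hR | he.
L: inherits non-unit rules of {L} → hR | he.
R: inherits non-unit rules of {L, R} → Rh | SS | ee | hR | he.

S -> h | RS | Rh | SS | ee | hR | he; L -> hR | he; R -> Rh | SS | ee | hR | he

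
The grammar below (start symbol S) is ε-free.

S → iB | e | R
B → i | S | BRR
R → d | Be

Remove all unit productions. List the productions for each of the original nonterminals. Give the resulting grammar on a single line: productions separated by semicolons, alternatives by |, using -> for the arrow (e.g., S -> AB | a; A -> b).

S -> d | e | Be | iB; B -> d | e | i | Be | iB | BRR; R -> d | Be

Unit productions: B->S, S->R.
Unit pairs (A ⇒* B via units): (B,R), (B,S), (S,R).
S: inherits non-unit rules of {R, S} → Be | d | e | iB.
B: inherits non-unit rules of {B, R, S} → BRR | Be | d | e | i | iB.
R: inherits non-unit rules of {R} → Be | d.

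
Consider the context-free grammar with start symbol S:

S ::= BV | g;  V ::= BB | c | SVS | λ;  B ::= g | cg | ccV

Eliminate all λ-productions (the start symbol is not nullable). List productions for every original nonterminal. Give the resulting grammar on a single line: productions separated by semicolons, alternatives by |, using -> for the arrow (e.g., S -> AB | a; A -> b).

Nullable set: {V}.
S -> BV: V nullable, giving B | BV.
B -> ccV: V nullable, giving cc | ccV.
Drop V -> λ.
V -> SVS: V nullable, giving SS | SVS.
Unchanged (no nullable symbols): S -> g; B -> cg; B -> g; V -> BB; V -> c.

S -> B | g | BV; B -> g | cc | cg | ccV; V -> c | BB | SS | SVS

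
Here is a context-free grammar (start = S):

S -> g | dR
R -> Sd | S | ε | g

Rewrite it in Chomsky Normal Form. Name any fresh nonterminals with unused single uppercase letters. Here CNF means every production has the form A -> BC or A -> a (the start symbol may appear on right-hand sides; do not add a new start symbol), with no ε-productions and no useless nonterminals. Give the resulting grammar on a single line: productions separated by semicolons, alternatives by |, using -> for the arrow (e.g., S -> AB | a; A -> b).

S -> d | g | AR; A -> d; R -> d | g | AR | SA

Nullable: {R}; after ε-elimination: S -> d | g | dR; R -> S | g | Sd.
After unit-elimination: S -> d | g | dR; R -> d | g | Sd | dR.
TERM: introduce A -> d and substitute in every rule of length ≥2.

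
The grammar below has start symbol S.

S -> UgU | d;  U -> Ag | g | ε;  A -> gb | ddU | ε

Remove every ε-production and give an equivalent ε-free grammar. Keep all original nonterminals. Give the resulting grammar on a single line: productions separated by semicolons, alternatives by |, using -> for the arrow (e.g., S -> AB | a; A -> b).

Nullable set: {A, U}.
S -> UgU: U, U nullable, giving Ug | UgU | g | gU.
Drop A -> ε.
A -> ddU: U nullable, giving dd | ddU.
Drop U -> ε.
U -> Ag: A nullable, giving Ag | g.
Unchanged (no nullable symbols): S -> d; A -> gb; U -> g.

S -> d | g | Ug | gU | UgU; A -> dd | gb | ddU; U -> g | Ag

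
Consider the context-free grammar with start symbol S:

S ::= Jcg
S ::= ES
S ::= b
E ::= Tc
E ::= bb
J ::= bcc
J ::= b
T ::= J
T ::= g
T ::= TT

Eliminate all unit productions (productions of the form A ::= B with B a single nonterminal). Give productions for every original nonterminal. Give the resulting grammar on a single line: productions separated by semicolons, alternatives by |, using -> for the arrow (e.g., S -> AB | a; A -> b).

Unit productions: T->J.
Unit pairs (A ⇒* B via units): (T,J).
S: inherits non-unit rules of {S} → ES | Jcg | b.
E: inherits non-unit rules of {E} → Tc | bb.
J: inherits non-unit rules of {J} → b | bcc.
T: inherits non-unit rules of {J, T} → TT | b | bcc | g.

S -> b | ES | Jcg; E -> Tc | bb; J -> b | bcc; T -> b | g | TT | bcc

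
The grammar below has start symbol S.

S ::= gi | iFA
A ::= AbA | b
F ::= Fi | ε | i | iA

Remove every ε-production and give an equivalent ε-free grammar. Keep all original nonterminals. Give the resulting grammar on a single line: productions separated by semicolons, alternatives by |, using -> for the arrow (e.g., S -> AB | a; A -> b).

Nullable set: {F}.
S -> iFA: F nullable, giving iA | iFA.
Drop F -> ε.
F -> Fi: F nullable, giving Fi | i.
Unchanged (no nullable symbols): S -> gi; A -> AbA; A -> b; F -> i; F -> iA.

S -> gi | iA | iFA; A -> b | AbA; F -> i | Fi | iA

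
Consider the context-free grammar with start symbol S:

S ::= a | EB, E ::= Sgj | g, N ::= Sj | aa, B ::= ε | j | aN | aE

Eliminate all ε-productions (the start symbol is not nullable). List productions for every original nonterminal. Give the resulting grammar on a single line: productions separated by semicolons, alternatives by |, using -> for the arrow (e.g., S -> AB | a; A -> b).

Nullable set: {B}.
S -> EB: B nullable, giving E | EB.
Drop B -> ε.
Unchanged (no nullable symbols): S -> a; B -> aE; B -> aN; B -> j; E -> Sgj; E -> g; N -> Sj; N -> aa.

S -> E | a | EB; B -> j | aE | aN; E -> g | Sgj; N -> Sj | aa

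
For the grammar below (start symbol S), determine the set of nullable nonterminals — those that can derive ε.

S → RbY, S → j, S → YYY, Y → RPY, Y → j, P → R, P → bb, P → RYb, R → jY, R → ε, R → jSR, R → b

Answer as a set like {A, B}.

Directly nullable (have an ε-rule): {R}.
P is nullable via P -> R (every symbol on the right is already known nullable).
Not nullable: S, Y — each has a terminal in every rule's right-hand side or depends on a non-nullable symbol.

{P, R}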